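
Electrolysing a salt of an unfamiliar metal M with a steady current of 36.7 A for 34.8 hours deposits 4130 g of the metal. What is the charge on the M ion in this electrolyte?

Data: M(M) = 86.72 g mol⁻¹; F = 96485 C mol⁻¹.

+1

Q = I·t = 36.70 A × 125280 s = 4598000 C, so n(e⁻) = 4598000/96485 = 47.65 mol.
n(M) deposited = 4130 / 86.72 = 47.62 mol.
Electrons per atom = n(e⁻)/n(M) = 47.65 / 47.62 = 1.00 ≈ 1, so the ion is M⁺.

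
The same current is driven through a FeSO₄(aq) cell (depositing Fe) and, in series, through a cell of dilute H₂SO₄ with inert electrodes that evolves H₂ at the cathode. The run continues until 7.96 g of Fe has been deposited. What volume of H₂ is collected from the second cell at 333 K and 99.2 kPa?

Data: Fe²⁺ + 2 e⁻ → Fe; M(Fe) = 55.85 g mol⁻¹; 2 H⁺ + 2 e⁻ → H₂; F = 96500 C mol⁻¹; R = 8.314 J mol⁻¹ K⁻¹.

3.98 L

n(Fe) = 7.96 / 55.85 = 0.1425 mol, so n(e⁻) = 2 × 0.1425 = 0.2850 mol.
The cells are in series, so the same 0.2850 mol of electrons passes through the second cell.
2 H⁺ + 2 e⁻ → H₂ — 2 mol e⁻ per mol H₂, so n(H₂) = 0.2850/2 = 0.1425 mol.
V = nRT/P = (0.1425 × 8.314 × 333) / (99.2 × 10³) = 0.00398 m³ = 3.98 L.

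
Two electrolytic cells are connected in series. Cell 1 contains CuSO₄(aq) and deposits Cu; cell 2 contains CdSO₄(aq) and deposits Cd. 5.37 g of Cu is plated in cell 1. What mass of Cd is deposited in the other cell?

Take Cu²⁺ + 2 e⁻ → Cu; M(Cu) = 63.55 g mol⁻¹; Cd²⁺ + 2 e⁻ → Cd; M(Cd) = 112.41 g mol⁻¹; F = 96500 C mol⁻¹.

9.50 g

n(Cu) = 5.37 / 63.55 = 0.08450 mol.
Since Cu²⁺ + 2 e⁻ → Cu, n(e⁻) passed = 2 × 0.08450 = 0.1690 mol.
Cells in series carry the same charge, so the same 0.1690 mol of electrons passes through cell 2.
Cd²⁺ + 2 e⁻ → Cd, so n(Cd) = 0.1690 / 2 = 0.08450 mol.
m(Cd) = 0.08450 × 112.41 = 9.50 g.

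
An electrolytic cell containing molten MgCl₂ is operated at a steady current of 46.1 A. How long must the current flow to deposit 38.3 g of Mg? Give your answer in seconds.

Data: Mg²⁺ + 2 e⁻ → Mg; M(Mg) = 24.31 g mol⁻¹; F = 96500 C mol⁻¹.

n(Mg) = m/M = 38.3 / 24.31 = 1.575 mol.
Each Mg atom requires 2 electrons, so n(e⁻) = 2 × 1.575 = 3.151 mol.
Q = n(e⁻)·F = 3.151 × 96500 = 304100 C.
t = Q/I = 304100 / 46.10 A = 6596 s.

6600 s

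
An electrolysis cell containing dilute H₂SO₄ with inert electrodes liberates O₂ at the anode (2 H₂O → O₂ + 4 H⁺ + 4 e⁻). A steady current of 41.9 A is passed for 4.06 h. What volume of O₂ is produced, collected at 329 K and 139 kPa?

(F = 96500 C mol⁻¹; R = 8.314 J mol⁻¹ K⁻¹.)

31.2 L

Q = I·t = 41.90 A × 14616 s = 612400 C.
n(e⁻) = Q/F = 612400 / 96500 = 6.346 mol.
4 electrons are transferred per O₂ molecule, so n(O₂) = 6.346 / 4 = 1.587 mol.
V = nRT/P = (1.587 × 8.314 × 329) / (139 × 10³ Pa) = 0.0312 m³ = 31.2 L.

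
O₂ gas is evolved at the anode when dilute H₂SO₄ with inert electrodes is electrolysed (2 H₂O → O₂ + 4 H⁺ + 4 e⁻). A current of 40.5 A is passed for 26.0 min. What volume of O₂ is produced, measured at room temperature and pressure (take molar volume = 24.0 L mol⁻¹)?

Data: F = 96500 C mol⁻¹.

3.93 L

Q = I·t = 40.50 A × 1560.0 s = 63180 C.
n(e⁻) = Q/F = 63180 / 96500 = 0.6547 mol.
4 electrons are transferred per O₂ molecule, so n(O₂) = 0.6547 / 4 = 0.1637 mol.
V = n × V_m = 0.1637 × 24.0 = 3.93 L.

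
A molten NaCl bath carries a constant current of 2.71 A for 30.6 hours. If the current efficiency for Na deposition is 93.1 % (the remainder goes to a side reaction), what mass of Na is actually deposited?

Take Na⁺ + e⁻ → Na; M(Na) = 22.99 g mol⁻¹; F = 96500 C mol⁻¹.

66.2 g

Q = I·t = 2.710 × 110160 = 298500 C.
n(e⁻) = 298500/96500 = 3.094 mol; theoretically n(Na) = 3.094/1 = 3.094 mol, m_theo = 71.12 g.
At 93.1 % efficiency, m_actual = 0.931 × 71.12 = 66.2 g.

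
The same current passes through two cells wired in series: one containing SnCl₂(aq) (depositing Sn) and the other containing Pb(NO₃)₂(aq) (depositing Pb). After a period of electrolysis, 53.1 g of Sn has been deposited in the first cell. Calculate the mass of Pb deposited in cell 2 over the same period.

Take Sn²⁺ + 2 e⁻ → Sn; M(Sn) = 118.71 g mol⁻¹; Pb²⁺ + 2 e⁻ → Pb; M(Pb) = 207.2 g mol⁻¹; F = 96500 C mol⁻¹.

92.7 g

n(Sn) = 53.1 / 118.71 = 0.4473 mol.
Since Sn²⁺ + 2 e⁻ → Sn, n(e⁻) passed = 2 × 0.4473 = 0.8946 mol.
Cells in series carry the same charge, so the same 0.8946 mol of electrons passes through cell 2.
Pb²⁺ + 2 e⁻ → Pb, so n(Pb) = 0.8946 / 2 = 0.4473 mol.
m(Pb) = 0.4473 × 207.2 = 92.7 g.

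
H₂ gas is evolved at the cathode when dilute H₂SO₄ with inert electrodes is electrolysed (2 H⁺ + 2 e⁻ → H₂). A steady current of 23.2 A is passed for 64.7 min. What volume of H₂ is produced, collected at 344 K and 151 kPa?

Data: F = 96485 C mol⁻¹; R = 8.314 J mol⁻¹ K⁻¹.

Q = I·t = 23.20 A × 3882.0 s = 90060 C.
n(e⁻) = Q/F = 90060 / 96485 = 0.9334 mol.
2 electrons are transferred per H₂ molecule, so n(H₂) = 0.9334 / 2 = 0.4667 mol.
V = nRT/P = (0.4667 × 8.314 × 344) / (151 × 10³ Pa) = 0.00884 m³ = 8.84 L.

8.84 L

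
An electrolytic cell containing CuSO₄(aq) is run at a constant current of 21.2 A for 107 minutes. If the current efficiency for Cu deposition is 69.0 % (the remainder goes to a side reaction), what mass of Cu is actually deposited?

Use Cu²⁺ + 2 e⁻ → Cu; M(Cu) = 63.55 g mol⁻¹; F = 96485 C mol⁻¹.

30.9 g

Q = I·t = 21.20 × 6420.0 = 136100 C.
n(e⁻) = 136100/96485 = 1.411 mol; theoretically n(Cu) = 1.411/2 = 0.7053 mol, m_theo = 44.82 g.
At 69.0 % efficiency, m_actual = 0.690 × 44.82 = 30.9 g.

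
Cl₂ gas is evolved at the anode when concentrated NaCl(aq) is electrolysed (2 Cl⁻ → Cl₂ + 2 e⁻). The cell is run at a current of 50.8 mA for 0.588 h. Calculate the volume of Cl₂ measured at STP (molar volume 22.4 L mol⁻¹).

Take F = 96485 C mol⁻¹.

Q = I·t = 0.05080 A × 2116.8 s = 107.5 C.
n(e⁻) = Q/F = 107.5 / 96485 = 0.001115 mol.
2 electrons are transferred per Cl₂ molecule, so n(Cl₂) = 0.001115 / 2 = 0.0005573 mol.
V = n × V_m = 0.0005573 × 22.4 = 0.0125 L.

0.0125 L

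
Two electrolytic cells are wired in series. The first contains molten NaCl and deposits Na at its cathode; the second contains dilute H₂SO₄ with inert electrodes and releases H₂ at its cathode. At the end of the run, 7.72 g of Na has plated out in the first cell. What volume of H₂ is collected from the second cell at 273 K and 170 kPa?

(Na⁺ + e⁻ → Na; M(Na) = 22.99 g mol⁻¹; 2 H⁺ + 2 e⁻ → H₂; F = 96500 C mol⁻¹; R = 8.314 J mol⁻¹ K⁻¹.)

2.24 L

n(Na) = 7.72 / 22.99 = 0.3358 mol, so n(e⁻) = 1 × 0.3358 = 0.3358 mol.
The cells are in series, so the same 0.3358 mol of electrons passes through the second cell.
2 H⁺ + 2 e⁻ → H₂ — 2 mol e⁻ per mol H₂, so n(H₂) = 0.3358/2 = 0.1679 mol.
V = nRT/P = (0.1679 × 8.314 × 273) / (170 × 10³) = 0.00224 m³ = 2.24 L.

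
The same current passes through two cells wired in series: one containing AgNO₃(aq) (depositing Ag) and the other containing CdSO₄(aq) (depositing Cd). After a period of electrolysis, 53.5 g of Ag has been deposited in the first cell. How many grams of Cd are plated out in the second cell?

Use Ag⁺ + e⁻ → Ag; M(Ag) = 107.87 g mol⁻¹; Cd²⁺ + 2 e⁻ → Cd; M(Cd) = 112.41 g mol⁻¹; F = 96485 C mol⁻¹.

27.9 g

n(Ag) = 53.5 / 107.87 = 0.4960 mol.
Since Ag⁺ + e⁻ → Ag, n(e⁻) passed = 1 × 0.4960 = 0.4960 mol.
Cells in series carry the same charge, so the same 0.4960 mol of electrons passes through cell 2.
Cd²⁺ + 2 e⁻ → Cd, so n(Cd) = 0.4960 / 2 = 0.2480 mol.
m(Cd) = 0.2480 × 112.41 = 27.9 g.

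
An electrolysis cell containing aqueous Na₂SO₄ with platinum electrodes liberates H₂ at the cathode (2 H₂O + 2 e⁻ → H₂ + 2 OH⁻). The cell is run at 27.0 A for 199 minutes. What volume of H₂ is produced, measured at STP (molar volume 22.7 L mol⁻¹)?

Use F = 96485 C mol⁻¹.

37.9 L

Q = I·t = 27.00 A × 11940 s = 322400 C.
n(e⁻) = Q/F = 322400 / 96485 = 3.341 mol.
2 electrons are transferred per H₂ molecule, so n(H₂) = 3.341 / 2 = 1.671 mol.
V = n × V_m = 1.671 × 22.7 = 37.9 L.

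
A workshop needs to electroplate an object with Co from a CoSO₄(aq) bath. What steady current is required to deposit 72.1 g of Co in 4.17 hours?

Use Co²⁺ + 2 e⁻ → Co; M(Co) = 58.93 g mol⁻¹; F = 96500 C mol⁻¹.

n(Co) = 72.1 / 58.93 = 1.223 mol.
n(e⁻) = 2 × 1.223 = 2.447 mol.
Q = n(e⁻)·F = 2.447 × 96500 = 236100 C.
I = Q/t = 236100 / 15012 s = 15.7 A.

15.7 A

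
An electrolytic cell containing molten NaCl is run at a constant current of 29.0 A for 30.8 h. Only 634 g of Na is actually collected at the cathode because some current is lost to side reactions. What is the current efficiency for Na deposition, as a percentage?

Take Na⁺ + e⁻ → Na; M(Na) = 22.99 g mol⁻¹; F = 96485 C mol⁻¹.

Q = I·t = 29.00 × 110880 = 3216000 C; n(e⁻) = 3216000/96485 = 33.33 mol.
Theoretical n(Na) = n(e⁻)/1 = 33.33 mol, i.e. m_theo = 33.33 × 22.99 = 766.2 g.
Efficiency = m_actual / m_theo = 634 / 766.2 = 82.7 %.

82.7 %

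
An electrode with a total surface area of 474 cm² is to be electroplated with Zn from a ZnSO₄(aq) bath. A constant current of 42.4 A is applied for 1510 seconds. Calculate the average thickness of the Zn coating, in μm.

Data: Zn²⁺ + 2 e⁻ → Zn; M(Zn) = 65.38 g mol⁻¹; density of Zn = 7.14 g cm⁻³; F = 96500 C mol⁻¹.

64.1 μm

Q = I·t = 42.40 × 1510.0 = 64020 C; n(e⁻) = 0.6635 mol.
n(Zn) = n(e⁻)/2 = 0.3317 mol, so m = 0.3317 × 65.38 = 21.69 g.
Volume = m/ρ = 21.69 / 7.14 = 3.038 cm³.
Thickness = V/A = 3.038 / 474 = 0.00641 cm = 64.1 μm.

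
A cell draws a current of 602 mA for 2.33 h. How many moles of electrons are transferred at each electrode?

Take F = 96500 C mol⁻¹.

0.0523 mol

Q = I·t = 0.6020 A × 8388.0 s = 5050 C.
n(e⁻) = Q/F = 5050 / 96500 = 0.0523 mol.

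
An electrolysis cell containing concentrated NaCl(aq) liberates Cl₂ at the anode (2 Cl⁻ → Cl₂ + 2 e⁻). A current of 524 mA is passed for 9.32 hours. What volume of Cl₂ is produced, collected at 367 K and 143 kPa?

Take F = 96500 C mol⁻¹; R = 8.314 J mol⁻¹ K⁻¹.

1.94 L

Q = I·t = 0.5240 A × 33552 s = 17580 C.
n(e⁻) = Q/F = 17580 / 96500 = 0.1822 mol.
2 electrons are transferred per Cl₂ molecule, so n(Cl₂) = 0.1822 / 2 = 0.09109 mol.
V = nRT/P = (0.09109 × 8.314 × 367) / (143 × 10³ Pa) = 0.00194 m³ = 1.94 L.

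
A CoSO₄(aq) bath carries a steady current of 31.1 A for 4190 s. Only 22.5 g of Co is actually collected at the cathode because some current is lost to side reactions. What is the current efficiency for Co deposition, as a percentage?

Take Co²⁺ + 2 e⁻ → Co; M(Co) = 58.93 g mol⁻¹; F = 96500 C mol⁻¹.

Q = I·t = 31.10 × 4190.0 = 130300 C; n(e⁻) = 130300/96500 = 1.350 mol.
Theoretical n(Co) = n(e⁻)/2 = 0.6752 mol, i.e. m_theo = 0.6752 × 58.93 = 39.79 g.
Efficiency = m_actual / m_theo = 22.5 / 39.79 = 56.5 %.

56.5 %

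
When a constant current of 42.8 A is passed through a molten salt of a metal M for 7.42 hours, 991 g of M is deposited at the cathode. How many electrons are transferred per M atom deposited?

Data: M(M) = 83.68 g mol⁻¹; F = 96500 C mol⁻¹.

1

Q = I·t = 42.80 A × 26712 s = 1143000 C, so n(e⁻) = 1143000/96500 = 11.85 mol.
n(M) deposited = 991 / 83.68 = 11.84 mol.
Electrons per atom = n(e⁻)/n(M) = 11.85 / 11.84 = 1.00 ≈ 1, so the ion is M⁺.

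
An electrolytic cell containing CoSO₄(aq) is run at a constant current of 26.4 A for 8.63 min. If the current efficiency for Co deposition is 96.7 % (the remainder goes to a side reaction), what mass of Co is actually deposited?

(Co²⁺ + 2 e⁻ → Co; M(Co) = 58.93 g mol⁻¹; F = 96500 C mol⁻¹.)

Q = I·t = 26.40 × 517.80 = 13670 C.
n(e⁻) = 13670/96500 = 0.1417 mol; theoretically n(Co) = 0.1417/2 = 0.07083 mol, m_theo = 4.174 g.
At 96.7 % efficiency, m_actual = 0.967 × 4.174 = 4.04 g.

4.04 g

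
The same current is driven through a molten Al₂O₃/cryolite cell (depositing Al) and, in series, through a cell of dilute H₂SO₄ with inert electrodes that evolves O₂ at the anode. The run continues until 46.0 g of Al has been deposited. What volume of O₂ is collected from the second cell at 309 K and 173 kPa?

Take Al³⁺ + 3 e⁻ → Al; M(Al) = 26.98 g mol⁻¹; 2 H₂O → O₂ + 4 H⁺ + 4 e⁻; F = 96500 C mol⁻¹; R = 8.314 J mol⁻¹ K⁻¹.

19.0 L

n(Al) = 46.0 / 26.98 = 1.705 mol, so n(e⁻) = 3 × 1.705 = 5.115 mol.
The cells are in series, so the same 5.115 mol of electrons passes through the second cell.
2 H₂O → O₂ + 4 H⁺ + 4 e⁻ — 4 mol e⁻ per mol O₂, so n(O₂) = 5.115/4 = 1.279 mol.
V = nRT/P = (1.279 × 8.314 × 309) / (173 × 10³) = 0.0190 m³ = 19.0 L.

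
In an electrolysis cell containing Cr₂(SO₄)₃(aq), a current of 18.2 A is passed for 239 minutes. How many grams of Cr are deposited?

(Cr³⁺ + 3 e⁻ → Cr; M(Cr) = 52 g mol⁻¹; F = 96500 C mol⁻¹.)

46.9 g

Q = I·t = 18.20 A × 14340 s = 261000 C.
n(e⁻) = Q/F = 261000 / 96500 = 2.705 mol.
Cr³⁺ + 3 e⁻ → Cr, so n(Cr) = n(e⁻)/3 = 0.9015 mol.
m = n·M = 0.9015 × 52 = 46.9 g.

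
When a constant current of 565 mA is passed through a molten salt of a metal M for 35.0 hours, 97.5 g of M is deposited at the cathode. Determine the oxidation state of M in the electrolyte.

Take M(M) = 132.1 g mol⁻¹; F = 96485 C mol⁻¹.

Q = I·t = 0.5650 A × 126000 s = 71190 C, so n(e⁻) = 71190/96485 = 0.7378 mol.
n(M) deposited = 97.5 / 132.1 = 0.7381 mol.
Electrons per atom = n(e⁻)/n(M) = 0.7378 / 0.7381 = 1.00 ≈ 1, so the ion is M⁺.

+1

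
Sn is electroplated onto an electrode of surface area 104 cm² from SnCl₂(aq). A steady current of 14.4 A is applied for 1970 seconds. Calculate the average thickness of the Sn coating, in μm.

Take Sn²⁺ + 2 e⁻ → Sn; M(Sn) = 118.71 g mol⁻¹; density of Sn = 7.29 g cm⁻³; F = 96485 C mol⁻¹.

Q = I·t = 14.40 × 1970.0 = 28370 C; n(e⁻) = 0.2940 mol.
n(Sn) = n(e⁻)/2 = 0.1470 mol, so m = 0.1470 × 118.71 = 17.45 g.
Volume = m/ρ = 17.45 / 7.29 = 2.394 cm³.
Thickness = V/A = 2.394 / 104 = 0.0230 cm = 230 μm.

230 μm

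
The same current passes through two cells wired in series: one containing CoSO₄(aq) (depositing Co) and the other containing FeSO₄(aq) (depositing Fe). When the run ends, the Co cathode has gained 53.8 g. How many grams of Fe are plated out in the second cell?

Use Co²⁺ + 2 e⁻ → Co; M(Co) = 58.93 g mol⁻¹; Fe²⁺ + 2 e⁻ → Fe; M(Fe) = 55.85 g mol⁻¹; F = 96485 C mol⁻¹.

51.0 g

n(Co) = 53.8 / 58.93 = 0.9129 mol.
Since Co²⁺ + 2 e⁻ → Co, n(e⁻) passed = 2 × 0.9129 = 1.826 mol.
Cells in series carry the same charge, so the same 1.826 mol of electrons passes through cell 2.
Fe²⁺ + 2 e⁻ → Fe, so n(Fe) = 1.826 / 2 = 0.9129 mol.
m(Fe) = 0.9129 × 55.85 = 51.0 g.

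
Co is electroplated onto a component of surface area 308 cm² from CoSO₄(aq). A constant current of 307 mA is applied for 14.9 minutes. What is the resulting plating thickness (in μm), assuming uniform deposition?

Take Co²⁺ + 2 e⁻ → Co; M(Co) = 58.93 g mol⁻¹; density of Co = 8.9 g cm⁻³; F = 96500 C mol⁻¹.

Q = I·t = 0.3070 × 894.00 = 274.5 C; n(e⁻) = 0.002844 mol.
n(Co) = n(e⁻)/2 = 0.001422 mol, so m = 0.001422 × 58.93 = 0.08380 g.
Volume = m/ρ = 0.08380 / 8.9 = 0.009416 cm³.
Thickness = V/A = 0.009416 / 308 = 3.06 × 10⁻⁵ cm = 0.306 μm.

0.306 μm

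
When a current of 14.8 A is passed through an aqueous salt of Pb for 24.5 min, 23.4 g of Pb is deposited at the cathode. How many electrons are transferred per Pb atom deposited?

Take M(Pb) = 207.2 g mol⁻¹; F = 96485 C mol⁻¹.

Q = I·t = 14.80 A × 1470.0 s = 21760 C, so n(e⁻) = 21760/96485 = 0.2255 mol.
n(Pb) deposited = 23.4 / 207.2 = 0.1129 mol.
Electrons per atom = n(e⁻)/n(Pb) = 0.2255 / 0.1129 = 2.00 ≈ 2, so the ion is Pb²⁺.

2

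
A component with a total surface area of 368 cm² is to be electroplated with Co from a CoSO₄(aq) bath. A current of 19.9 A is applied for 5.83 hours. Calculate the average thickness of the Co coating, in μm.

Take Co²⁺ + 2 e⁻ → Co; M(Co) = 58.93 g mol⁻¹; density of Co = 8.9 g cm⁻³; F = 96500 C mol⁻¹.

Q = I·t = 19.90 × 20988 = 417700 C; n(e⁻) = 4.328 mol.
n(Co) = n(e⁻)/2 = 2.164 mol, so m = 2.164 × 58.93 = 127.5 g.
Volume = m/ρ = 127.5 / 8.9 = 14.33 cm³.
Thickness = V/A = 14.33 / 368 = 0.0389 cm = 389 μm.

389 μm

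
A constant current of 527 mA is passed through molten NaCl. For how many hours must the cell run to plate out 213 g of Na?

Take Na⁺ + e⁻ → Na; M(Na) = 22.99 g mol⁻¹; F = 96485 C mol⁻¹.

471 h

n(Na) = m/M = 213 / 22.99 = 9.265 mol.
Each Na atom requires 1 electron, so n(e⁻) = 1 × 9.265 = 9.265 mol.
Q = n(e⁻)·F = 9.265 × 96485 = 893900 C.
t = Q/I = 893900 / 0.5270 A = 1696000 s = 471 h.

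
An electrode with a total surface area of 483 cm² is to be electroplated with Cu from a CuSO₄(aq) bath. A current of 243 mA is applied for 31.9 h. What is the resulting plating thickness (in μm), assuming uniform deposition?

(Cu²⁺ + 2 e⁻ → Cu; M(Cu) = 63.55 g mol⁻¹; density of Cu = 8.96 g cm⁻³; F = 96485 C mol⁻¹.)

Q = I·t = 0.2430 × 114840 = 27910 C; n(e⁻) = 0.2892 mol.
n(Cu) = n(e⁻)/2 = 0.1446 mol, so m = 0.1446 × 63.55 = 9.190 g.
Volume = m/ρ = 9.190 / 8.96 = 1.026 cm³.
Thickness = V/A = 1.026 / 483 = 0.00212 cm = 21.2 μm.

21.2 μm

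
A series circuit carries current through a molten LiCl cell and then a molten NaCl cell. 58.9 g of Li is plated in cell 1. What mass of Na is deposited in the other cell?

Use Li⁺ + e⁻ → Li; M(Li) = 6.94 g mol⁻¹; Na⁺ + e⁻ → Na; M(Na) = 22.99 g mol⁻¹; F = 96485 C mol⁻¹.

n(Li) = 58.9 / 6.94 = 8.487 mol.
Since Li⁺ + e⁻ → Li, n(e⁻) passed = 1 × 8.487 = 8.487 mol.
Cells in series carry the same charge, so the same 8.487 mol of electrons passes through cell 2.
Na⁺ + e⁻ → Na, so n(Na) = 8.487 / 1 = 8.487 mol.
m(Na) = 8.487 × 22.99 = 195 g.

195 g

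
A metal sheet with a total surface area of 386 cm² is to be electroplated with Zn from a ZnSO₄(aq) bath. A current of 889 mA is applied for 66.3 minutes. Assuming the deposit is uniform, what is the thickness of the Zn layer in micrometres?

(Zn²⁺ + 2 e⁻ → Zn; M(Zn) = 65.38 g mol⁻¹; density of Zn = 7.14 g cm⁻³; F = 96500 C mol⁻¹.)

4.35 μm

Q = I·t = 0.8890 × 3978.0 = 3536 C; n(e⁻) = 0.03665 mol.
n(Zn) = n(e⁻)/2 = 0.01832 mol, so m = 0.01832 × 65.38 = 1.198 g.
Volume = m/ρ = 1.198 / 7.14 = 0.1678 cm³.
Thickness = V/A = 0.1678 / 386 = 4.35 × 10⁻⁴ cm = 4.35 μm.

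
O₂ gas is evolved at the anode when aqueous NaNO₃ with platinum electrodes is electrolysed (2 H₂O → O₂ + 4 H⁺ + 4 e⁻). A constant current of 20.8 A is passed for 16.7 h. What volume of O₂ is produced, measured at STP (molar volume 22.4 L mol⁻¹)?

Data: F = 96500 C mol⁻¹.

Q = I·t = 20.80 A × 60120 s = 1250000 C.
n(e⁻) = Q/F = 1250000 / 96500 = 12.96 mol.
4 electrons are transferred per O₂ molecule, so n(O₂) = 12.96 / 4 = 3.240 mol.
V = n × V_m = 3.240 × 22.4 = 72.6 L.

72.6 L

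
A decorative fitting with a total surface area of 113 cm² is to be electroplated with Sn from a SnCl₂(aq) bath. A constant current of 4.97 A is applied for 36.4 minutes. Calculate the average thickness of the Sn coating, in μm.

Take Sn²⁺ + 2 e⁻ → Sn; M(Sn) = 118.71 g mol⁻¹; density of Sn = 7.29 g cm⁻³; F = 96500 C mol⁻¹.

81.0 μm

Q = I·t = 4.970 × 2184.0 = 10850 C; n(e⁻) = 0.1125 mol.
n(Sn) = n(e⁻)/2 = 0.05624 mol, so m = 0.05624 × 118.71 = 6.676 g.
Volume = m/ρ = 6.676 / 7.29 = 0.9158 cm³.
Thickness = V/A = 0.9158 / 113 = 0.00810 cm = 81.0 μm.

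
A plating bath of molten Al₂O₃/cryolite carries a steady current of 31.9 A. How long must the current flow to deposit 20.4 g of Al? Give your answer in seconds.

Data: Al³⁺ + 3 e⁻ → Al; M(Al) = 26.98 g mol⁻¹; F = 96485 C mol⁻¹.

6860 s

n(Al) = m/M = 20.4 / 26.98 = 0.7561 mol.
Each Al atom requires 3 electrons, so n(e⁻) = 3 × 0.7561 = 2.268 mol.
Q = n(e⁻)·F = 2.268 × 96485 = 218900 C.
t = Q/I = 218900 / 31.90 A = 6861 s.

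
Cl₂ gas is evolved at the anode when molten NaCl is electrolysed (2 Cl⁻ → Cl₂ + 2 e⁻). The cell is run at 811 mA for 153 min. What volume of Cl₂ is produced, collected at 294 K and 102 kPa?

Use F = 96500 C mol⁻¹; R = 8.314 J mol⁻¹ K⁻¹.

0.924 L

Q = I·t = 0.8110 A × 9180.0 s = 7445 C.
n(e⁻) = Q/F = 7445 / 96500 = 0.07715 mol.
2 electrons are transferred per Cl₂ molecule, so n(Cl₂) = 0.07715 / 2 = 0.03858 mol.
V = nRT/P = (0.03858 × 8.314 × 294) / (102 × 10³ Pa) = 9.24 × 10⁻⁴ m³ = 0.924 L.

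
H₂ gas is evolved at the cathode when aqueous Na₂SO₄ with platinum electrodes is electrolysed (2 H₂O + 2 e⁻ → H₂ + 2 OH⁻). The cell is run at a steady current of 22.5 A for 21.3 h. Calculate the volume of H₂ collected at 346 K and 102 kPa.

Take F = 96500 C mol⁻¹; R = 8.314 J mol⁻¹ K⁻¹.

252 L

Q = I·t = 22.50 A × 76680 s = 1725000 C.
n(e⁻) = Q/F = 1725000 / 96500 = 17.88 mol.
2 electrons are transferred per H₂ molecule, so n(H₂) = 17.88 / 2 = 8.939 mol.
V = nRT/P = (8.939 × 8.314 × 346) / (102 × 10³ Pa) = 0.252 m³ = 252 L.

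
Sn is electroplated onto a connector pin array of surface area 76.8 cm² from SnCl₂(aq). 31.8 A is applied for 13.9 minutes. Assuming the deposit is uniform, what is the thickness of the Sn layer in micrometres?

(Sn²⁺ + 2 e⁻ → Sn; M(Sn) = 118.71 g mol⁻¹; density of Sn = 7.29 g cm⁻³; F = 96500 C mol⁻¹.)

Q = I·t = 31.80 × 834.00 = 26520 C; n(e⁻) = 0.2748 mol.
n(Sn) = n(e⁻)/2 = 0.1374 mol, so m = 0.1374 × 118.71 = 16.31 g.
Volume = m/ρ = 16.31 / 7.29 = 2.238 cm³.
Thickness = V/A = 2.238 / 76.8 = 0.0291 cm = 291 μm.

291 μm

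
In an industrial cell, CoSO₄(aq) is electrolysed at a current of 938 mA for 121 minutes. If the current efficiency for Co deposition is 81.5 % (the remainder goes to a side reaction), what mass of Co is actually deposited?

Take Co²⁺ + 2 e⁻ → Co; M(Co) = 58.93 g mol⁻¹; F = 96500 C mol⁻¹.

Q = I·t = 0.9380 × 7260.0 = 6810 C.
n(e⁻) = 6810/96500 = 0.07057 mol; theoretically n(Co) = 0.07057/2 = 0.03528 mol, m_theo = 2.079 g.
At 81.5 % efficiency, m_actual = 0.815 × 2.079 = 1.69 g.

1.69 g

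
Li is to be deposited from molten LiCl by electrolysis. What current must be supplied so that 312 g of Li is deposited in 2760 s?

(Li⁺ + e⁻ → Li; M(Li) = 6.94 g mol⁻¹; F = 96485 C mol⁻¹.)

n(Li) = 312 / 6.94 = 44.96 mol.
n(e⁻) = 1 × 44.96 = 44.96 mol.
Q = n(e⁻)·F = 44.96 × 96485 = 4338000 C.
I = Q/t = 4338000 / 2760.0 s = 1570 A.

1570 A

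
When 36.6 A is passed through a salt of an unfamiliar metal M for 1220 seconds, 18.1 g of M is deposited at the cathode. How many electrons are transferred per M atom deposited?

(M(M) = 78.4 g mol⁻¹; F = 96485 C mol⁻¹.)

Q = I·t = 36.60 A × 1220.0 s = 44650 C, so n(e⁻) = 44650/96485 = 0.4628 mol.
n(M) deposited = 18.1 / 78.4 = 0.2309 mol.
Electrons per atom = n(e⁻)/n(M) = 0.4628 / 0.2309 = 2.00 ≈ 2, so the ion is M²⁺.

2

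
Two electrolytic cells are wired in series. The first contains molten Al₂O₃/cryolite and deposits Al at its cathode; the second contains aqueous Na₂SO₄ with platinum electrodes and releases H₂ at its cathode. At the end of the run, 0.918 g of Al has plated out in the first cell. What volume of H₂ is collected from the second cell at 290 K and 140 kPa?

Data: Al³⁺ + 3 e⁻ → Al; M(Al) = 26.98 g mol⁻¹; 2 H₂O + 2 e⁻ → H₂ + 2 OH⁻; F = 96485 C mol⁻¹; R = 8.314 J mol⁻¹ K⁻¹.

0.879 L

n(Al) = 0.918 / 26.98 = 0.03403 mol, so n(e⁻) = 3 × 0.03403 = 0.1021 mol.
The cells are in series, so the same 0.1021 mol of electrons passes through the second cell.
2 H₂O + 2 e⁻ → H₂ + 2 OH⁻ — 2 mol e⁻ per mol H₂, so n(H₂) = 0.1021/2 = 0.05104 mol.
V = nRT/P = (0.05104 × 8.314 × 290) / (140 × 10³) = 8.79 × 10⁻⁴ m³ = 0.879 L.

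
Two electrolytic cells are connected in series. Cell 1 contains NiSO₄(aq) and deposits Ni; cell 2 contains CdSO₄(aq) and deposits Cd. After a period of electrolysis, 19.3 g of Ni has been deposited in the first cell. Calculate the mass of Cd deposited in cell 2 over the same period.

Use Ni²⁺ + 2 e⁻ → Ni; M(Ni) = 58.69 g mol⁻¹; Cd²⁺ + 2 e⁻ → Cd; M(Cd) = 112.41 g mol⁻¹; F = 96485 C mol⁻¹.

n(Ni) = 19.3 / 58.69 = 0.3288 mol.
Since Ni²⁺ + 2 e⁻ → Ni, n(e⁻) passed = 2 × 0.3288 = 0.6577 mol.
Cells in series carry the same charge, so the same 0.6577 mol of electrons passes through cell 2.
Cd²⁺ + 2 e⁻ → Cd, so n(Cd) = 0.6577 / 2 = 0.3288 mol.
m(Cd) = 0.3288 × 112.41 = 37.0 g.

37.0 g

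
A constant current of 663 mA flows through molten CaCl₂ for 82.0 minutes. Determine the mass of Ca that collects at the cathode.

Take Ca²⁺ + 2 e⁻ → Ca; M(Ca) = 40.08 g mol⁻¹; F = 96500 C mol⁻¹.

Q = I·t = 0.6630 A × 4920.0 s = 3262 C.
n(e⁻) = Q/F = 3262 / 96500 = 0.03380 mol.
Ca²⁺ + 2 e⁻ → Ca, so n(Ca) = n(e⁻)/2 = 0.01690 mol.
m = n·M = 0.01690 × 40.08 = 0.677 g.

0.677 g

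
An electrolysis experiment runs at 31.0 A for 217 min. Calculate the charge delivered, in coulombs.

Q = I·t = 31.00 A × 13020 s = 4.04 × 10⁵ C.

4.04 × 10⁵ C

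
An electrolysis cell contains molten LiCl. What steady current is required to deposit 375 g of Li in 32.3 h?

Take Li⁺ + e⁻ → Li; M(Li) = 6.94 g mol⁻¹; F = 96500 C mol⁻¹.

n(Li) = 375 / 6.94 = 54.03 mol.
n(e⁻) = 1 × 54.03 = 54.03 mol.
Q = n(e⁻)·F = 54.03 × 96500 = 5214000 C.
I = Q/t = 5214000 / 116280 s = 44.8 A.

44.8 A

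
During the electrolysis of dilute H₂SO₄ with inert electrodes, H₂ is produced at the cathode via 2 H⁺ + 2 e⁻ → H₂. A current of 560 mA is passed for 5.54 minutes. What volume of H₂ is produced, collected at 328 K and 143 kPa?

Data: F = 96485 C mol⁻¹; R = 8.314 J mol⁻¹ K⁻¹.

Q = I·t = 0.5600 A × 332.40 s = 186.1 C.
n(e⁻) = Q/F = 186.1 / 96485 = 0.001929 mol.
2 electrons are transferred per H₂ molecule, so n(H₂) = 0.001929 / 2 = 0.0009646 mol.
V = nRT/P = (0.0009646 × 8.314 × 328) / (143 × 10³ Pa) = 1.84 × 10⁻⁵ m³ = 0.0184 L.

0.0184 L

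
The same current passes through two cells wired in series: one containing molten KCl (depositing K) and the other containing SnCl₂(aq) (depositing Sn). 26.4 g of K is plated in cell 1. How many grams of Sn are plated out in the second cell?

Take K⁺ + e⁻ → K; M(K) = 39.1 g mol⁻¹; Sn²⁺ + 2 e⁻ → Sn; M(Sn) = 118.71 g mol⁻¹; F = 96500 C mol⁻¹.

40.1 g

n(K) = 26.4 / 39.1 = 0.6752 mol.
Since K⁺ + e⁻ → K, n(e⁻) passed = 1 × 0.6752 = 0.6752 mol.
Cells in series carry the same charge, so the same 0.6752 mol of electrons passes through cell 2.
Sn²⁺ + 2 e⁻ → Sn, so n(Sn) = 0.6752 / 2 = 0.3376 mol.
m(Sn) = 0.3376 × 118.71 = 40.1 g.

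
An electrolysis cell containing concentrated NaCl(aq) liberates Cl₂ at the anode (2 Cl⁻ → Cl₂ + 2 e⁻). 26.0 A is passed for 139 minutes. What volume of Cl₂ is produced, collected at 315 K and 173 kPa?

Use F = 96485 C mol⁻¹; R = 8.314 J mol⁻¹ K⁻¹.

17.0 L

Q = I·t = 26.00 A × 8340.0 s = 216800 C.
n(e⁻) = Q/F = 216800 / 96485 = 2.247 mol.
2 electrons are transferred per Cl₂ molecule, so n(Cl₂) = 2.247 / 2 = 1.124 mol.
V = nRT/P = (1.124 × 8.314 × 315) / (173 × 10³ Pa) = 0.0170 m³ = 17.0 L.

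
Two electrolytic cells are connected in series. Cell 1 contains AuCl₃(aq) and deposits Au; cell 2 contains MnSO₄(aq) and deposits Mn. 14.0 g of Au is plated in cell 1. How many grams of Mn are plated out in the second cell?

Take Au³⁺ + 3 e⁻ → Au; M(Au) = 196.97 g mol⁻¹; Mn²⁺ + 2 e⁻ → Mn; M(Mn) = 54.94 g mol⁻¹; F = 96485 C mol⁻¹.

n(Au) = 14.0 / 196.97 = 0.07108 mol.
Since Au³⁺ + 3 e⁻ → Au, n(e⁻) passed = 3 × 0.07108 = 0.2132 mol.
Cells in series carry the same charge, so the same 0.2132 mol of electrons passes through cell 2.
Mn²⁺ + 2 e⁻ → Mn, so n(Mn) = 0.2132 / 2 = 0.1066 mol.
m(Mn) = 0.1066 × 54.94 = 5.86 g.

5.86 g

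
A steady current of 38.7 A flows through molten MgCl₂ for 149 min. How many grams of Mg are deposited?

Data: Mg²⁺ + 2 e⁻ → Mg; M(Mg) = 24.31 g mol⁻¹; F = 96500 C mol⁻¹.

43.6 g

Q = I·t = 38.70 A × 8940.0 s = 346000 C.
n(e⁻) = Q/F = 346000 / 96500 = 3.585 mol.
Mg²⁺ + 2 e⁻ → Mg, so n(Mg) = n(e⁻)/2 = 1.793 mol.
m = n·M = 1.793 × 24.31 = 43.6 g.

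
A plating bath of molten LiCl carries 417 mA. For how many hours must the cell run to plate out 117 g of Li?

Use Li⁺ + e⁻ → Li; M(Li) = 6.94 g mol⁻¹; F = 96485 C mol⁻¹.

1080 h

n(Li) = m/M = 117 / 6.94 = 16.86 mol.
Each Li atom requires 1 electron, so n(e⁻) = 1 × 16.86 = 16.86 mol.
Q = n(e⁻)·F = 16.86 × 96485 = 1627000 C.
t = Q/I = 1627000 / 0.4170 A = 3901000 s = 1080 h.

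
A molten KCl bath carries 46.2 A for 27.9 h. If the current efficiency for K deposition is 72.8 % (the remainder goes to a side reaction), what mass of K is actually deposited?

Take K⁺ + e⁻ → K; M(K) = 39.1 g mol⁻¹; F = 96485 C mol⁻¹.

1370 g

Q = I·t = 46.20 × 100440 = 4640000 C.
n(e⁻) = 4640000/96485 = 48.09 mol; theoretically n(K) = 48.09/1 = 48.09 mol, m_theo = 1880 g.
At 72.8 % efficiency, m_actual = 0.728 × 1880 = 1370 g.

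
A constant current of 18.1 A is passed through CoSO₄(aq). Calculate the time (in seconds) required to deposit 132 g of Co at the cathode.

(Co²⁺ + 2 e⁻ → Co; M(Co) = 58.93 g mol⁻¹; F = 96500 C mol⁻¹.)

23900 s

n(Co) = m/M = 132 / 58.93 = 2.240 mol.
Each Co atom requires 2 electrons, so n(e⁻) = 2 × 2.240 = 4.480 mol.
Q = n(e⁻)·F = 4.480 × 96500 = 432300 C.
t = Q/I = 432300 / 18.10 A = 23880 s.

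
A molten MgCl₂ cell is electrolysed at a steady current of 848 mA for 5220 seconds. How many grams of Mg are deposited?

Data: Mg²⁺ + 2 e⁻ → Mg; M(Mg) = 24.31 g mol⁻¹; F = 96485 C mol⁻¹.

Q = I·t = 0.8480 A × 5220.0 s = 4427 C.
n(e⁻) = Q/F = 4427 / 96485 = 0.04588 mol.
Mg²⁺ + 2 e⁻ → Mg, so n(Mg) = n(e⁻)/2 = 0.02294 mol.
m = n·M = 0.02294 × 24.31 = 0.558 g.

0.558 g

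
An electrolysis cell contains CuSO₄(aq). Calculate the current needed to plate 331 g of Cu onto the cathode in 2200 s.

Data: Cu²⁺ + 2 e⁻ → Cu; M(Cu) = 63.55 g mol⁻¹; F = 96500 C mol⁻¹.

457 A

n(Cu) = 331 / 63.55 = 5.208 mol.
n(e⁻) = 2 × 5.208 = 10.42 mol.
Q = n(e⁻)·F = 10.42 × 96500 = 1005000 C.
I = Q/t = 1005000 / 2200.0 s = 457 A.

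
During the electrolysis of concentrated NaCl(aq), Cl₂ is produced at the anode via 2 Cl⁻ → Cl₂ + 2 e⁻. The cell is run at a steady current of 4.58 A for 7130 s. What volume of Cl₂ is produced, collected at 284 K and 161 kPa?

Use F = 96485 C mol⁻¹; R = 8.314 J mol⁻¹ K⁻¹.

Q = I·t = 4.580 A × 7130.0 s = 32660 C.
n(e⁻) = Q/F = 32660 / 96485 = 0.3385 mol.
2 electrons are transferred per Cl₂ molecule, so n(Cl₂) = 0.3385 / 2 = 0.1692 mol.
V = nRT/P = (0.1692 × 8.314 × 284) / (161 × 10³ Pa) = 0.00248 m³ = 2.48 L.

2.48 L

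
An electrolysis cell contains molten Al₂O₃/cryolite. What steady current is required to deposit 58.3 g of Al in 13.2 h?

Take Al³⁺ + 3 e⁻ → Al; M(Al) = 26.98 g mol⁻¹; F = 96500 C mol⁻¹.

13.2 A

n(Al) = 58.3 / 26.98 = 2.161 mol.
n(e⁻) = 3 × 2.161 = 6.483 mol.
Q = n(e⁻)·F = 6.483 × 96500 = 625600 C.
I = Q/t = 625600 / 47520 s = 13.2 A.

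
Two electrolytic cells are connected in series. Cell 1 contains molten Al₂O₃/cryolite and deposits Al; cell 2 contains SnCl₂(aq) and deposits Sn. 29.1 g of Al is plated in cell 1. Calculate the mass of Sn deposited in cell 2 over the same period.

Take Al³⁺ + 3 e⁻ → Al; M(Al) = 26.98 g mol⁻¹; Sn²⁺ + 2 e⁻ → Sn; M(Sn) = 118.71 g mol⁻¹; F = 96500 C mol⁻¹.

192 g

n(Al) = 29.1 / 26.98 = 1.079 mol.
Since Al³⁺ + 3 e⁻ → Al, n(e⁻) passed = 3 × 1.079 = 3.236 mol.
Cells in series carry the same charge, so the same 3.236 mol of electrons passes through cell 2.
Sn²⁺ + 2 e⁻ → Sn, so n(Sn) = 3.236 / 2 = 1.618 mol.
m(Sn) = 1.618 × 118.71 = 192 g.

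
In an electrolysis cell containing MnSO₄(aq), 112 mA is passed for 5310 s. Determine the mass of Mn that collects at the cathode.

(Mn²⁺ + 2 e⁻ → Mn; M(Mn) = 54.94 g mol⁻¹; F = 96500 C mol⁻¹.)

0.169 g

Q = I·t = 0.1120 A × 5310.0 s = 594.7 C.
n(e⁻) = Q/F = 594.7 / 96500 = 0.006163 mol.
Mn²⁺ + 2 e⁻ → Mn, so n(Mn) = n(e⁻)/2 = 0.003081 mol.
m = n·M = 0.003081 × 54.94 = 0.169 g.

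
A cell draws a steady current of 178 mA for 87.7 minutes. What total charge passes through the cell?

937 C

Q = I·t = 0.1780 A × 5262.0 s = 937 C.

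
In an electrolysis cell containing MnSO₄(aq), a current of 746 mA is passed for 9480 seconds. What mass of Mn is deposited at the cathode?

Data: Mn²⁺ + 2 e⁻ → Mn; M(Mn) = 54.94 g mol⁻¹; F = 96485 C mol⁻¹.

Q = I·t = 0.7460 A × 9480.0 s = 7072 C.
n(e⁻) = Q/F = 7072 / 96485 = 0.07330 mol.
Mn²⁺ + 2 e⁻ → Mn, so n(Mn) = n(e⁻)/2 = 0.03665 mol.
m = n·M = 0.03665 × 54.94 = 2.01 g.

2.01 g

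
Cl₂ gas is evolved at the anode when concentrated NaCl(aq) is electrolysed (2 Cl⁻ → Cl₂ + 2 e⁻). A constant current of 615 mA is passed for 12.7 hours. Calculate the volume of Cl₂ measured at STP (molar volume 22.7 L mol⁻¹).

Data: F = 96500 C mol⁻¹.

3.31 L

Q = I·t = 0.6150 A × 45720 s = 28120 C.
n(e⁻) = Q/F = 28120 / 96500 = 0.2914 mol.
2 electrons are transferred per Cl₂ molecule, so n(Cl₂) = 0.2914 / 2 = 0.1457 mol.
V = n × V_m = 0.1457 × 22.7 = 3.31 L.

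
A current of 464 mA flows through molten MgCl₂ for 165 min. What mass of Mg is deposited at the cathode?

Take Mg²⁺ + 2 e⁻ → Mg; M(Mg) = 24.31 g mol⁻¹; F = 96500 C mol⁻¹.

Q = I·t = 0.4640 A × 9900.0 s = 4594 C.
n(e⁻) = Q/F = 4594 / 96500 = 0.04760 mol.
Mg²⁺ + 2 e⁻ → Mg, so n(Mg) = n(e⁻)/2 = 0.02380 mol.
m = n·M = 0.02380 × 24.31 = 0.579 g.

0.579 g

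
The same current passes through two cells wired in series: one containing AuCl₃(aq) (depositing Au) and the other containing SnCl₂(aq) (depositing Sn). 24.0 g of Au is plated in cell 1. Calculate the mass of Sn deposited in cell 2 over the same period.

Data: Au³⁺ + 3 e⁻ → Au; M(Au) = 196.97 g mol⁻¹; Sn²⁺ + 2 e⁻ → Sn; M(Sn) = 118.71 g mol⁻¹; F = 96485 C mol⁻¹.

21.7 g

n(Au) = 24.0 / 196.97 = 0.1218 mol.
Since Au³⁺ + 3 e⁻ → Au, n(e⁻) passed = 3 × 0.1218 = 0.3655 mol.
Cells in series carry the same charge, so the same 0.3655 mol of electrons passes through cell 2.
Sn²⁺ + 2 e⁻ → Sn, so n(Sn) = 0.3655 / 2 = 0.1828 mol.
m(Sn) = 0.1828 × 118.71 = 21.7 g.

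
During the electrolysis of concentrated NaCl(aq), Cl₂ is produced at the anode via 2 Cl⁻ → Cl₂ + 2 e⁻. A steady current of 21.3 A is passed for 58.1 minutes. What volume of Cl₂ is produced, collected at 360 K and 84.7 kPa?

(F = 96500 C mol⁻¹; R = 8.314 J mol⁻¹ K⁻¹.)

13.6 L

Q = I·t = 21.30 A × 3486.0 s = 74250 C.
n(e⁻) = Q/F = 74250 / 96500 = 0.7694 mol.
2 electrons are transferred per Cl₂ molecule, so n(Cl₂) = 0.7694 / 2 = 0.3847 mol.
V = nRT/P = (0.3847 × 8.314 × 360) / (84.7 × 10³ Pa) = 0.0136 m³ = 13.6 L.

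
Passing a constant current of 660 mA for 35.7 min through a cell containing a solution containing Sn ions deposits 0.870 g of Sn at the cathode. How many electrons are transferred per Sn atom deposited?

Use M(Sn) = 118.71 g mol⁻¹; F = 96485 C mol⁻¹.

Q = I·t = 0.6600 A × 2142.0 s = 1414 C, so n(e⁻) = 1414/96485 = 0.01465 mol.
n(Sn) deposited = 0.870 / 118.71 = 0.007329 mol.
Electrons per atom = n(e⁻)/n(Sn) = 0.01465 / 0.007329 = 2.00 ≈ 2, so the ion is Sn²⁺.

2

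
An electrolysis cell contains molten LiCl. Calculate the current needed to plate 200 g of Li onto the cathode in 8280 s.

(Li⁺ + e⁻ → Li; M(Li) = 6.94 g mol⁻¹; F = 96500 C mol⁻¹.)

336 A

n(Li) = 200 / 6.94 = 28.82 mol.
n(e⁻) = 1 × 28.82 = 28.82 mol.
Q = n(e⁻)·F = 28.82 × 96500 = 2781000 C.
I = Q/t = 2781000 / 8280.0 s = 336 A.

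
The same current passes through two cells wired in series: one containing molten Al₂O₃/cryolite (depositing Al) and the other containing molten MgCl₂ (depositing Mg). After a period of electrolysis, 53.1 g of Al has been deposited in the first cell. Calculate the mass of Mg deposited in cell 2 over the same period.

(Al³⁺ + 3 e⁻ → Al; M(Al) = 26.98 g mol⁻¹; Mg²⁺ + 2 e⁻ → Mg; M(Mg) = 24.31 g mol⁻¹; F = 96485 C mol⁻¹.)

71.8 g

n(Al) = 53.1 / 26.98 = 1.968 mol.
Since Al³⁺ + 3 e⁻ → Al, n(e⁻) passed = 3 × 1.968 = 5.904 mol.
Cells in series carry the same charge, so the same 5.904 mol of electrons passes through cell 2.
Mg²⁺ + 2 e⁻ → Mg, so n(Mg) = 5.904 / 2 = 2.952 mol.
m(Mg) = 2.952 × 24.31 = 71.8 g.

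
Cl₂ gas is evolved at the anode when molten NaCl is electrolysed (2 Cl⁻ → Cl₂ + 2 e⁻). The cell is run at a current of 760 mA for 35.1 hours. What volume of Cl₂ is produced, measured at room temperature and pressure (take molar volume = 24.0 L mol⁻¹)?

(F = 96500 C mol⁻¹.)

Q = I·t = 0.7600 A × 126360 s = 96030 C.
n(e⁻) = Q/F = 96030 / 96500 = 0.9952 mol.
2 electrons are transferred per Cl₂ molecule, so n(Cl₂) = 0.9952 / 2 = 0.4976 mol.
V = n × V_m = 0.4976 × 24.0 = 11.9 L.

11.9 L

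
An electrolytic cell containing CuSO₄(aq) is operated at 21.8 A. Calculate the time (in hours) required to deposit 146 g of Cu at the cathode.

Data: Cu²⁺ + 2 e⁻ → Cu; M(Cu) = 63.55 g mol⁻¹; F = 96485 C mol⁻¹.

n(Cu) = m/M = 146 / 63.55 = 2.297 mol.
Each Cu atom requires 2 electrons, so n(e⁻) = 2 × 2.297 = 4.595 mol.
Q = n(e⁻)·F = 4.595 × 96485 = 443300 C.
t = Q/I = 443300 / 21.80 A = 20340 s = 5.65 h.

5.65 h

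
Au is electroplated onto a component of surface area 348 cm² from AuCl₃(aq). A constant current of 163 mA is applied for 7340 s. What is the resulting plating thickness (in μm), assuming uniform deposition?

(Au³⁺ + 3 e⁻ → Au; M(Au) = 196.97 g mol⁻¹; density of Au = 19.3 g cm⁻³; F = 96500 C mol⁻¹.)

Q = I·t = 0.1630 × 7340.0 = 1196 C; n(e⁻) = 0.01240 mol.
n(Au) = n(e⁻)/3 = 0.004133 mol, so m = 0.004133 × 196.97 = 0.8140 g.
Volume = m/ρ = 0.8140 / 19.3 = 0.04218 cm³.
Thickness = V/A = 0.04218 / 348 = 1.21 × 10⁻⁴ cm = 1.21 μm.

1.21 μm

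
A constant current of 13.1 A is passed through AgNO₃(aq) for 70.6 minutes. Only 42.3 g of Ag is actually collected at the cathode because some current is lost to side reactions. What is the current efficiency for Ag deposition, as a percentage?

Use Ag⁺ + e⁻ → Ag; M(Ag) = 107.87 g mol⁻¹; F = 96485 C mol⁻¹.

68.2 %

Q = I·t = 13.10 × 4236.0 = 55490 C; n(e⁻) = 55490/96485 = 0.5751 mol.
Theoretical n(Ag) = n(e⁻)/1 = 0.5751 mol, i.e. m_theo = 0.5751 × 107.87 = 62.04 g.
Efficiency = m_actual / m_theo = 42.3 / 62.04 = 68.2 %.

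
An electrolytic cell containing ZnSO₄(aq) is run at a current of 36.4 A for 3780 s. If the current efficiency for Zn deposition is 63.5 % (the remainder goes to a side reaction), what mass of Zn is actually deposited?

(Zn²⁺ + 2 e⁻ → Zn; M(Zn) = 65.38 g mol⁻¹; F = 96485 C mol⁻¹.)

29.6 g

Q = I·t = 36.40 × 3780.0 = 137600 C.
n(e⁻) = 137600/96485 = 1.426 mol; theoretically n(Zn) = 1.426/2 = 0.7130 mol, m_theo = 46.62 g.
At 63.5 % efficiency, m_actual = 0.635 × 46.62 = 29.6 g.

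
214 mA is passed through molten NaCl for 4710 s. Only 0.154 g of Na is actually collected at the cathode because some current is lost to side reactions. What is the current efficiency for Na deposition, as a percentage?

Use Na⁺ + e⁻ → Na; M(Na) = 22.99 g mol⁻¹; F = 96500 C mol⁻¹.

Q = I·t = 0.2140 × 4710.0 = 1008 C; n(e⁻) = 1008/96500 = 0.01044 mol.
Theoretical n(Na) = n(e⁻)/1 = 0.01044 mol, i.e. m_theo = 0.01044 × 22.99 = 0.2401 g.
Efficiency = m_actual / m_theo = 0.154 / 0.2401 = 64.1 %.

64.1 %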